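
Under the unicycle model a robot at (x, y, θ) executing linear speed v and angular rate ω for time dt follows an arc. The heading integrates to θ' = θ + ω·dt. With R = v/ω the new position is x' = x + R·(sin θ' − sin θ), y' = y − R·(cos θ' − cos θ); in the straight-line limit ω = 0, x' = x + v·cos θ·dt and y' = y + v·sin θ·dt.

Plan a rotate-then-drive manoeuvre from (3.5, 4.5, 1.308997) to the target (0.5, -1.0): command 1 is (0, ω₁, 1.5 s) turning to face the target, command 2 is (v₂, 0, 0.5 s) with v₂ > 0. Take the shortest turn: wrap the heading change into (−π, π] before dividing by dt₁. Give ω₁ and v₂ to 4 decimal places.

heading to target = atan2(-1−4.5, 0.5−3.5) = -2.0701
Δθ = wrap(-2.0701 − 1.3090) = 2.9040; ω₁ = Δθ/dt₁ = 1.9360
distance = √((0.5−3.5)² + (-1−4.5)²) = 6.2650; v₂ = distance/dt₂ = 12.5300

ω₁ = 1.9360, v₂ = 12.5300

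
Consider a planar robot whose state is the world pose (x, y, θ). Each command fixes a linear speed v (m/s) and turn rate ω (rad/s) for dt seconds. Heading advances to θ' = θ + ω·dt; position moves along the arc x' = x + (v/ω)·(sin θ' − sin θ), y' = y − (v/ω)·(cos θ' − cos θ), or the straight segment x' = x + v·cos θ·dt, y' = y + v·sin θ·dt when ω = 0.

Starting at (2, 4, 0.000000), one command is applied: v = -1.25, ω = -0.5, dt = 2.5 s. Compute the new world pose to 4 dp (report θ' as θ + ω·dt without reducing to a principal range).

θ' = 0.0000 + -0.5·2.5 = -1.2500
R = v/ω = -1.25/-0.5 = 2.5000
x' = 2 + 2.5000·(sin -1.2500 − sin 0.0000) = -0.3725
y' = 4 − 2.5000·(cos -1.2500 − cos 0.0000) = 5.7117

(-0.3725, 5.7117, -1.2500)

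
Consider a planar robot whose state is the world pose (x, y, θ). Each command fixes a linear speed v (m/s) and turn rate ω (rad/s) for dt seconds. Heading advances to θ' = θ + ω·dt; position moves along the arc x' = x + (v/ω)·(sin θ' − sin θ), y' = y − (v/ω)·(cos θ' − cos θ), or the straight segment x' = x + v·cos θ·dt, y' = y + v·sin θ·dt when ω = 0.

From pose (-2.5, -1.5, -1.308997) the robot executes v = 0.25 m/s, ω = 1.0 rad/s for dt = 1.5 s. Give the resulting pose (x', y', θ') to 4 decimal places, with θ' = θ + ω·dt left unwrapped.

(-2.2111, -1.6807, 0.1910)

θ' = -1.3090 + 1.0·1.5 = 0.1910
R = v/ω = 0.25/1.0 = 0.2500
x' = -2.5 + 0.2500·(sin 0.1910 − sin -1.3090) = -2.2111
y' = -1.5 − 0.2500·(cos 0.1910 − cos -1.3090) = -1.6807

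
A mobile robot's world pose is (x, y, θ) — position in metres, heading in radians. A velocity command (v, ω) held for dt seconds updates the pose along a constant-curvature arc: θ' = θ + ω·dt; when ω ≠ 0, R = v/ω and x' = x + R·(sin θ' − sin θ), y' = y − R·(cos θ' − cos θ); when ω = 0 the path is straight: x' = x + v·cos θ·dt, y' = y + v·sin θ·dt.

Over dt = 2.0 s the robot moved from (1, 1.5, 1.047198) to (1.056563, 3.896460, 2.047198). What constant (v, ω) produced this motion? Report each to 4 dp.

v = 1.2500, ω = 0.5000

Δθ = 2.047198 − 1.047198 = 1.000000
ω = Δθ/dt = 1.000000/2.0 = 0.5000
R = −Δy/(cos θ' − cos θ) = 2.5000
v = R·ω = 2.5000·0.5000 = 1.2500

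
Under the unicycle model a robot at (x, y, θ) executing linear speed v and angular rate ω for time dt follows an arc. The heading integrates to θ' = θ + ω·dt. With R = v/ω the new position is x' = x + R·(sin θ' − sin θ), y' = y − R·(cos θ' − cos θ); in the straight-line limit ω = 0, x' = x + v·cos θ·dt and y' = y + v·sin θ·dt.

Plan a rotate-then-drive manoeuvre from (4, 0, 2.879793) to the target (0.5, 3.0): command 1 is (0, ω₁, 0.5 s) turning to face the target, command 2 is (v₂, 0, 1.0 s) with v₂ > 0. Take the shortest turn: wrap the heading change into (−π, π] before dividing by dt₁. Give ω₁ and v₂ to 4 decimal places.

heading to target = atan2(3−0, 0.5−4) = 2.4330
Δθ = wrap(2.4330 − 2.8798) = -0.4468; ω₁ = Δθ/dt₁ = -0.8937
distance = √((0.5−4)² + (3−0)²) = 4.6098; v₂ = distance/dt₂ = 4.6098

ω₁ = -0.8937, v₂ = 4.6098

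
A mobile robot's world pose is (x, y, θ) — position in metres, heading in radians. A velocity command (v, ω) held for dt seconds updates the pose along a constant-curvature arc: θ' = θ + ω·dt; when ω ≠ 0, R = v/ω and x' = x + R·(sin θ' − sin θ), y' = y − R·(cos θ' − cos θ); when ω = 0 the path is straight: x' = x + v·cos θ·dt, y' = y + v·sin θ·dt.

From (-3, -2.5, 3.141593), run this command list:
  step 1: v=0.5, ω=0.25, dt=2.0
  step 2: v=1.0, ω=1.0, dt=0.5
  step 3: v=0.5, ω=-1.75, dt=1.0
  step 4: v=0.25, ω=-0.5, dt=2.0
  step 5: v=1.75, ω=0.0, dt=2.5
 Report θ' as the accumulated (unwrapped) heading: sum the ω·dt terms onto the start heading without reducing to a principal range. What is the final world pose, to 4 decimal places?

step 1: θ'=3.6416 (R=2.0000) → pose (-3.9589, -2.7448, 3.6416)
step 2: θ'=4.1416 (R=1.0000) → pose (-4.3209, -3.0821, 4.1416)
step 3: θ'=2.3916 (R=-0.2857) → pose (-4.7561, -3.1368, 2.3916)
step 4: θ'=1.3916 (R=-0.5000) → pose (-4.9072, -2.6818, 1.3916)
step 5: θ'=1.3916 (straight) → pose (-4.1274, 1.6231, 1.3916)

(-4.1274, 1.6231, 1.3916)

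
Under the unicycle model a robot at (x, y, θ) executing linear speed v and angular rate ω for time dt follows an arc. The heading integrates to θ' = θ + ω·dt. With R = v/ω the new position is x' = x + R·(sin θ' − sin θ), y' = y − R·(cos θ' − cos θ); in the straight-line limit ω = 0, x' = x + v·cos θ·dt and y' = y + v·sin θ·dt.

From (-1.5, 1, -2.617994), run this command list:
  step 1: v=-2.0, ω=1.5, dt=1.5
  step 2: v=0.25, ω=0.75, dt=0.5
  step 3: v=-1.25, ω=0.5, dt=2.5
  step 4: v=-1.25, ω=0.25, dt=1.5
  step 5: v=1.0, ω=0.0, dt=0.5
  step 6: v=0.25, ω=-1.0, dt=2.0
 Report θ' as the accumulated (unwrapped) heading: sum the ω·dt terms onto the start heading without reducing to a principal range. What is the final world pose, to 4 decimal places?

(-3.8511, 0.5466, -0.3680)

step 1: θ'=-0.3680 (R=-1.3333) → pose (-1.6870, 3.3988, -0.3680)
step 2: θ'=0.0070 (R=0.3333) → pose (-1.5648, 3.3765, 0.0070)
step 3: θ'=1.2570 (R=-2.5000) → pose (-3.9252, 1.6482, 1.2570)
step 4: θ'=1.6320 (R=-5.0000) → pose (-4.1600, -0.2010, 1.6320)
step 5: θ'=1.6320 (straight) → pose (-4.1905, 0.2981, 1.6320)
step 6: θ'=-0.3680 (R=-0.2500) → pose (-3.8511, 0.5466, -0.3680)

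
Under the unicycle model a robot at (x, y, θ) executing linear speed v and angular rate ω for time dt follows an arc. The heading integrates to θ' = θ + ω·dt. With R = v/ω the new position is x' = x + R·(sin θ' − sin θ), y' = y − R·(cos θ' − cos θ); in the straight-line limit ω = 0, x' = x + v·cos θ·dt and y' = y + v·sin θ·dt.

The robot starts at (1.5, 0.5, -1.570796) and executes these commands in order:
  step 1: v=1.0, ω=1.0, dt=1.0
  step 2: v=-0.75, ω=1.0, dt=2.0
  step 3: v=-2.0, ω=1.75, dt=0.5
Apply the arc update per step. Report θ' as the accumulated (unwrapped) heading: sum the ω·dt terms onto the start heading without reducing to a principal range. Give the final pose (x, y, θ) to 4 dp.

step 1: θ'=-0.5708 (R=1.0000) → pose (1.9597, -0.3415, -0.5708)
step 2: θ'=1.4292 (R=-0.7500) → pose (0.8120, -0.8667, 1.4292)
step 3: θ'=2.3042 (R=-1.1429) → pose (1.0944, -1.7930, 2.3042)

(1.0944, -1.7930, 2.3042)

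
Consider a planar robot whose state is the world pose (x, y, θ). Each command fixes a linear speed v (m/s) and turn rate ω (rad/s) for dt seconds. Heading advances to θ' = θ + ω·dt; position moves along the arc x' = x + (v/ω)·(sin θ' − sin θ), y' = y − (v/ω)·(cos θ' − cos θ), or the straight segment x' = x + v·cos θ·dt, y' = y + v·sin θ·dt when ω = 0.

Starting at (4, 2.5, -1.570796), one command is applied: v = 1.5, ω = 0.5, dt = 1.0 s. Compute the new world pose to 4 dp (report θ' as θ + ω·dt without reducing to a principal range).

(4.3673, 1.0617, -1.0708)

θ' = -1.5708 + 0.5·1.0 = -1.0708
R = v/ω = 1.5/0.5 = 3.0000
x' = 4 + 3.0000·(sin -1.0708 − sin -1.5708) = 4.3673
y' = 2.5 − 3.0000·(cos -1.0708 − cos -1.5708) = 1.0617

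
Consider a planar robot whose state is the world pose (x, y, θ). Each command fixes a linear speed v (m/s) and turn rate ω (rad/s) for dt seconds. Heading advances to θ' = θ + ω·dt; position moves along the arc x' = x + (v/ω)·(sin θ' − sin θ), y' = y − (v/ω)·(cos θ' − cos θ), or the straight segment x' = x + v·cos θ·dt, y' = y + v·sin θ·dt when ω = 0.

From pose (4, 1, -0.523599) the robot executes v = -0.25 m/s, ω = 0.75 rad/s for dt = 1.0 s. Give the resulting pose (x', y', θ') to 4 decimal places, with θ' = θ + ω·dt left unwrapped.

(3.7585, 1.0362, 0.2264)

θ' = -0.5236 + 0.75·1.0 = 0.2264
R = v/ω = -0.25/0.75 = -0.3333
x' = 4 + -0.3333·(sin 0.2264 − sin -0.5236) = 3.7585
y' = 1 − -0.3333·(cos 0.2264 − cos -0.5236) = 1.0362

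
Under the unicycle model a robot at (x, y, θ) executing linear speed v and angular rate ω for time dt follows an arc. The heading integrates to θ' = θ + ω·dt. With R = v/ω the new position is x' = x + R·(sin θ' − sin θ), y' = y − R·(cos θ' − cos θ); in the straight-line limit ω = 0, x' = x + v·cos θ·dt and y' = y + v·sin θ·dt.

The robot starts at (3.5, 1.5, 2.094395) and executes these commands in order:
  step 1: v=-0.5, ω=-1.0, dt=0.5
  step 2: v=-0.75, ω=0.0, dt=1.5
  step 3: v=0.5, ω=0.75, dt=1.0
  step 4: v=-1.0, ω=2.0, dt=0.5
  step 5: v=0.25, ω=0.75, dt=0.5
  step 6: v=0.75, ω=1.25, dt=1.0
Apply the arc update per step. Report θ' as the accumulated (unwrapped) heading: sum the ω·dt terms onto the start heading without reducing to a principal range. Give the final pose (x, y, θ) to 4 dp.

(3.4947, -0.2556, 4.9694)

step 1: θ'=1.5944 (R=0.5000) → pose (3.5668, 1.2618, 1.5944)
step 2: θ'=1.5944 (straight) → pose (3.5934, 0.1371, 1.5944)
step 3: θ'=2.3444 (R=0.6667) → pose (3.4038, 0.5872, 2.3444)
step 4: θ'=3.3444 (R=-0.5000) → pose (3.8623, 0.4468, 3.3444)
step 5: θ'=3.7194 (R=0.3333) → pose (3.7473, 0.3995, 3.7194)
step 6: θ'=4.9694 (R=0.6000) → pose (3.4947, -0.2556, 4.9694)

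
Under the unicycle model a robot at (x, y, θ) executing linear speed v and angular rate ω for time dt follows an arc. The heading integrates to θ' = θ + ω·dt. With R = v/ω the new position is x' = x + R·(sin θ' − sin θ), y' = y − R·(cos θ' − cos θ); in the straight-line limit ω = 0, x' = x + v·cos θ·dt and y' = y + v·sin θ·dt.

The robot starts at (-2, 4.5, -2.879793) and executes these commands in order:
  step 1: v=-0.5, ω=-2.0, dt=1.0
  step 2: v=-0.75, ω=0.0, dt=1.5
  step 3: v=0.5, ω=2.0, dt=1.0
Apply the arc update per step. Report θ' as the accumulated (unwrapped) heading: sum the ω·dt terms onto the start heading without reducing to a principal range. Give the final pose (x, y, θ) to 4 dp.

(-2.1875, 3.3907, -2.8798)

step 1: θ'=-4.8798 (R=0.2500) → pose (-1.6888, 4.2169, -4.8798)
step 2: θ'=-4.8798 (straight) → pose (-1.8762, 3.1076, -4.8798)
step 3: θ'=-2.8798 (R=0.2500) → pose (-2.1875, 3.3907, -2.8798)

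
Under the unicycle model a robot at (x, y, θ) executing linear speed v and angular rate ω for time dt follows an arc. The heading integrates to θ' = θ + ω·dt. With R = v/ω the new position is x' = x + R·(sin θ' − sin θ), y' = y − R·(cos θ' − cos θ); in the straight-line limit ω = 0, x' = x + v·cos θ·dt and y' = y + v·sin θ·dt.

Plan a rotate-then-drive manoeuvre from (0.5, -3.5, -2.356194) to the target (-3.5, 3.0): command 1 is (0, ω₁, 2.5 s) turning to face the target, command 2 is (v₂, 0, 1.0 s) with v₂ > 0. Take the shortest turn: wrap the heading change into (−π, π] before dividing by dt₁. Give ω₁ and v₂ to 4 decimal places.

heading to target = atan2(3−-3.5, -3.5−0.5) = 2.1225
Δθ = wrap(2.1225 − -2.3562) = -1.8045; ω₁ = Δθ/dt₁ = -0.7218
distance = √((-3.5−0.5)² + (3−-3.5)²) = 7.6322; v₂ = distance/dt₂ = 7.6322

ω₁ = -0.7218, v₂ = 7.6322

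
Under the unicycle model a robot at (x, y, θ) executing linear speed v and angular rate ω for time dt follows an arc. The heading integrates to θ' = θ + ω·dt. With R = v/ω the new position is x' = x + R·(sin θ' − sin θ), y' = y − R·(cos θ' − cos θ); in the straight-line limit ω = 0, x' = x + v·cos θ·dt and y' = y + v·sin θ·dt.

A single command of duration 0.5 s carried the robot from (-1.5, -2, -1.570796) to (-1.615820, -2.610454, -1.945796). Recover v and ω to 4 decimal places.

v = 1.2500, ω = -0.7500

Δθ = -1.945796 − -1.570796 = -0.375000
ω = Δθ/dt = -0.375000/0.5 = -0.7500
R = −Δy/(cos θ' − cos θ) = -1.6667
v = R·ω = -1.6667·-0.7500 = 1.2500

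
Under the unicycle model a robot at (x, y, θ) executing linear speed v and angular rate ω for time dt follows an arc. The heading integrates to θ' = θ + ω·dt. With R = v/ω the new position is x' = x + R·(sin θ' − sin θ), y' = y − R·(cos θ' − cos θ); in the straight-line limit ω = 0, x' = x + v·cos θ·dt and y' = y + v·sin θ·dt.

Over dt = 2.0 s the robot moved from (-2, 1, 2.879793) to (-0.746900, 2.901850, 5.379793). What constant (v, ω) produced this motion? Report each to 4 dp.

Δθ = 5.379793 − 2.879793 = 2.500000
ω = Δθ/dt = 2.500000/2.0 = 1.2500
R = −Δy/(cos θ' − cos θ) = -1.2000
v = R·ω = -1.2000·1.2500 = -1.5000

v = -1.5000, ω = 1.2500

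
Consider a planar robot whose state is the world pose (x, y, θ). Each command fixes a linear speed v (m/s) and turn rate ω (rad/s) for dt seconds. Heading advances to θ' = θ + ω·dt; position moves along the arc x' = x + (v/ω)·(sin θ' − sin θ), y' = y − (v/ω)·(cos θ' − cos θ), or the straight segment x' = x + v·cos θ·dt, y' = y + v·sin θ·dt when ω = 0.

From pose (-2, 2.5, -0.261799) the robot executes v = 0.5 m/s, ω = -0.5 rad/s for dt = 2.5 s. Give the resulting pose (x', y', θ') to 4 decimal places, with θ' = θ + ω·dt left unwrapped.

(-1.2606, 1.5930, -1.5118)

θ' = -0.2618 + -0.5·2.5 = -1.5118
R = v/ω = 0.5/-0.5 = -1.0000
x' = -2 + -1.0000·(sin -1.5118 − sin -0.2618) = -1.2606
y' = 2.5 − -1.0000·(cos -1.5118 − cos -0.2618) = 1.5930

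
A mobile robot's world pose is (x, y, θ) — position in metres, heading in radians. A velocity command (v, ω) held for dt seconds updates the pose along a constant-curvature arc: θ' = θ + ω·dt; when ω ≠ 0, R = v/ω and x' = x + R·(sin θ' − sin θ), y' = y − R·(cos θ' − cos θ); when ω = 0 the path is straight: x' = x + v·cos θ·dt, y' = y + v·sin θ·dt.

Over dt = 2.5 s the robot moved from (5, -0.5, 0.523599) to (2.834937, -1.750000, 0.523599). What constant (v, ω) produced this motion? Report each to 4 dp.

v = -1.0000, ω = 0.0000

Δθ = 0.523599 − 0.523599 = 0.000000
ω = Δθ/dt = 0.000000/2.5 = 0.0000
ω = 0 → v = (Δx·cos θ + Δy·sin θ)/dt = -1.0000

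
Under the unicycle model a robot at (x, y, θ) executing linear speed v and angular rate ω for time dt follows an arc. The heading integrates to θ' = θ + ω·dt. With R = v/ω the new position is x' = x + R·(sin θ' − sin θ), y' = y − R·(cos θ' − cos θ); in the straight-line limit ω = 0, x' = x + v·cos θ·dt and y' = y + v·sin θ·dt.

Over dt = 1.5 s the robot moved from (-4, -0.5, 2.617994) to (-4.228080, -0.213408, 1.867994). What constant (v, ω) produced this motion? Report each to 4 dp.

Δθ = 1.867994 − 2.617994 = -0.750000
ω = Δθ/dt = -0.750000/1.5 = -0.5000
R = −Δy/(cos θ' − cos θ) = -0.5000
v = R·ω = -0.5000·-0.5000 = 0.2500

v = 0.2500, ω = -0.5000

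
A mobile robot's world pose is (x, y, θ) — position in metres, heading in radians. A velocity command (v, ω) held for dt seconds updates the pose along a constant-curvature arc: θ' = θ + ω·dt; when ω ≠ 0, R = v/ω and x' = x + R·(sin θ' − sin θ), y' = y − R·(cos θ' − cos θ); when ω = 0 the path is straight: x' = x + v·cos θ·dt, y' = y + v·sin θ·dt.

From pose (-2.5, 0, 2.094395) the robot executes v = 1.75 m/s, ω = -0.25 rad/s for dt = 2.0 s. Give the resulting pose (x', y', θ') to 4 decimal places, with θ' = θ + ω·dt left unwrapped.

θ' = 2.0944 + -0.25·2.0 = 1.5944
R = v/ω = 1.75/-0.25 = -7.0000
x' = -2.5 + -7.0000·(sin 1.5944 − sin 2.0944) = -3.4359
y' = 0 − -7.0000·(cos 1.5944 − cos 2.0944) = 3.3348

(-3.4359, 3.3348, 1.5944)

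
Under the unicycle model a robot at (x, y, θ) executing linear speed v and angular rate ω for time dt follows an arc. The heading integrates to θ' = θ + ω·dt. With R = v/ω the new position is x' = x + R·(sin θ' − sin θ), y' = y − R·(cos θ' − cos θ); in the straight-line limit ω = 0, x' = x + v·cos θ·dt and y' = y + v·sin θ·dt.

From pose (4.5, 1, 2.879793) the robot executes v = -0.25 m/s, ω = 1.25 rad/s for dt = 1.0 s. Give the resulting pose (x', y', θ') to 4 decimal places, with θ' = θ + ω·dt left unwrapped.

(4.7188, 1.0831, 4.1298)

θ' = 2.8798 + 1.25·1.0 = 4.1298
R = v/ω = -0.25/1.25 = -0.2000
x' = 4.5 + -0.2000·(sin 4.1298 − sin 2.8798) = 4.7188
y' = 1 − -0.2000·(cos 4.1298 − cos 2.8798) = 1.0831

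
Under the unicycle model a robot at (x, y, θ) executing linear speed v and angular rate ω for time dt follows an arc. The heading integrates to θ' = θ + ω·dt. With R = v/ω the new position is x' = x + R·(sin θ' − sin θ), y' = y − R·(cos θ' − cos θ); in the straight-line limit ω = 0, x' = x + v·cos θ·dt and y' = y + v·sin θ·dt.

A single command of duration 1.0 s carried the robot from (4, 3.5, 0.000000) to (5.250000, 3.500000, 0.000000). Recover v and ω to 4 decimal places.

v = 1.2500, ω = 0.0000

Δθ = 0.000000 − 0.000000 = 0.000000
ω = Δθ/dt = 0.000000/1.0 = 0.0000
ω = 0 → v = (Δx·cos θ + Δy·sin θ)/dt = 1.2500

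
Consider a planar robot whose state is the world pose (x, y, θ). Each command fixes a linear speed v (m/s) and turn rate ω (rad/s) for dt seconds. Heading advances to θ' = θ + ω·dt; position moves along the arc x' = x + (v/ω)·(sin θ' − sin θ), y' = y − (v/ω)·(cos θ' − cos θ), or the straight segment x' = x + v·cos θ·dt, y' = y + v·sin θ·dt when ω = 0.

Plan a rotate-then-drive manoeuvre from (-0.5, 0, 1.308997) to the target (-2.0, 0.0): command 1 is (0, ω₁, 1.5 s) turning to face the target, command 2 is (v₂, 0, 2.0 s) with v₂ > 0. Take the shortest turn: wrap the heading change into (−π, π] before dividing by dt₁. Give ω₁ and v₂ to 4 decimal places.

heading to target = atan2(0−0, -2−-0.5) = 3.1416
Δθ = wrap(3.1416 − 1.3090) = 1.8326; ω₁ = Δθ/dt₁ = 1.2217
distance = √((-2−-0.5)² + (0−0)²) = 1.5000; v₂ = distance/dt₂ = 0.7500

ω₁ = 1.2217, v₂ = 0.7500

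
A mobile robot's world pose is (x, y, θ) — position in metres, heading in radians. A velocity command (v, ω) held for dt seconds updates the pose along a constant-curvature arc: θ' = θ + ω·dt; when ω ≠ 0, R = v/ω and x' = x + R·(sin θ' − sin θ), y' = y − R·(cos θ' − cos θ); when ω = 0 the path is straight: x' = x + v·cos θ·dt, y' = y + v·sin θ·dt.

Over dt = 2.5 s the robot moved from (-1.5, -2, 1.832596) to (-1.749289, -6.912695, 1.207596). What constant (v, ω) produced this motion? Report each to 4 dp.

v = -2.0000, ω = -0.2500

Δθ = 1.207596 − 1.832596 = -0.625000
ω = Δθ/dt = -0.625000/2.5 = -0.2500
R = −Δy/(cos θ' − cos θ) = 8.0000
v = R·ω = 8.0000·-0.2500 = -2.0000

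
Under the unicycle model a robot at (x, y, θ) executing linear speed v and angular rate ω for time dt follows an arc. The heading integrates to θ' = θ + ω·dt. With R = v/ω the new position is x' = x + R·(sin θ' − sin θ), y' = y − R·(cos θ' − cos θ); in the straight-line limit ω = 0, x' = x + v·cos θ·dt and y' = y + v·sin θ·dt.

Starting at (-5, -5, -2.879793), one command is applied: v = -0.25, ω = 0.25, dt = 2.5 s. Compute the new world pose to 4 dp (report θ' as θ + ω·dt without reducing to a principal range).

(-4.4838, -4.6660, -2.2548)

θ' = -2.8798 + 0.25·2.5 = -2.2548
R = v/ω = -0.25/0.25 = -1.0000
x' = -5 + -1.0000·(sin -2.2548 − sin -2.8798) = -4.4838
y' = -5 − -1.0000·(cos -2.2548 − cos -2.8798) = -4.6660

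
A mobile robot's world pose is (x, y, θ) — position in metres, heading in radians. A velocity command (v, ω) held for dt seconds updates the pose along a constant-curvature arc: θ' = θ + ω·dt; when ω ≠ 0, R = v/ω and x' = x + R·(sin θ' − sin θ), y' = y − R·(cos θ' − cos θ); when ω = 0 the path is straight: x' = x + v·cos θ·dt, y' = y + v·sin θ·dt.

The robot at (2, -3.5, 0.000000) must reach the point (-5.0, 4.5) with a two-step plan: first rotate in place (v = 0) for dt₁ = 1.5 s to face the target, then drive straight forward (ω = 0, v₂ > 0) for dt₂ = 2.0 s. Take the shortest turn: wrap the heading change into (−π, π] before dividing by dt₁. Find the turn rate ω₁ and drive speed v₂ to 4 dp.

heading to target = atan2(4.5−-3.5, -5−2) = 2.2896
Δθ = wrap(2.2896 − 0.0000) = 2.2896; ω₁ = Δθ/dt₁ = 1.5264
distance = √((-5−2)² + (4.5−-3.5)²) = 10.6301; v₂ = distance/dt₂ = 5.3151

ω₁ = 1.5264, v₂ = 5.3151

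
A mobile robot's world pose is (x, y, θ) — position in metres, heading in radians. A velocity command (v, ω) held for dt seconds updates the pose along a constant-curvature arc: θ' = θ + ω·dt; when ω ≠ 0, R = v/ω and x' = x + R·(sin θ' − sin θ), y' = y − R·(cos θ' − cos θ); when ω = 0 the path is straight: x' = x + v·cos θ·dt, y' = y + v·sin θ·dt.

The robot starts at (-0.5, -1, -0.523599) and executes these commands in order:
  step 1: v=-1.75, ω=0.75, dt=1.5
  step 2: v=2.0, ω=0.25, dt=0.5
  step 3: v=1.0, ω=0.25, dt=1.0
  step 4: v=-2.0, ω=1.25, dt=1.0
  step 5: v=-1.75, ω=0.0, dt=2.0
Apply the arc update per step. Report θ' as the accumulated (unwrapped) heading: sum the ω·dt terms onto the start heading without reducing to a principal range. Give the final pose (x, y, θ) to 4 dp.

step 1: θ'=0.6014 (R=-2.3333) → pose (-2.9869, -1.0968, 0.6014)
step 2: θ'=0.7264 (R=8.0000) → pose (-2.1998, -0.4810, 0.7264)
step 3: θ'=0.9764 (R=4.0000) → pose (-1.5426, 0.2692, 0.9764)
step 4: θ'=2.2264 (R=-1.6000) → pose (-1.4853, -1.6022, 2.2264)
step 5: θ'=2.2264 (straight) → pose (0.6485, -4.3766, 2.2264)

(0.6485, -4.3766, 2.2264)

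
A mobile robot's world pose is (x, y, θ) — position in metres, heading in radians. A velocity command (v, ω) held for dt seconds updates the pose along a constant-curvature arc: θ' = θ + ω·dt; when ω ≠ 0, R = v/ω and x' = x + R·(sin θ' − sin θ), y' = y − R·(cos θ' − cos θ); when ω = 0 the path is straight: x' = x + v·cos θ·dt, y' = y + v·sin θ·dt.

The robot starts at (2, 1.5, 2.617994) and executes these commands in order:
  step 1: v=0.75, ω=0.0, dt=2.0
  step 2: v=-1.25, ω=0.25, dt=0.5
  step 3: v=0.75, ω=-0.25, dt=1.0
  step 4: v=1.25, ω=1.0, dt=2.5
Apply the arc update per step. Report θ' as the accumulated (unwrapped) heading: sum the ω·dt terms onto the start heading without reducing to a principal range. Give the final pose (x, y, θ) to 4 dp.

(-1.3437, 1.0038, 4.9930)

step 1: θ'=2.6180 (straight) → pose (0.7010, 2.2500, 2.6180)
step 2: θ'=2.7430 (R=-5.0000) → pose (1.2603, 1.9721, 2.7430)
step 3: θ'=2.4930 (R=-3.0000) → pose (0.6125, 2.3461, 2.4930)
step 4: θ'=4.9930 (R=1.2500) → pose (-1.3437, 1.0038, 4.9930)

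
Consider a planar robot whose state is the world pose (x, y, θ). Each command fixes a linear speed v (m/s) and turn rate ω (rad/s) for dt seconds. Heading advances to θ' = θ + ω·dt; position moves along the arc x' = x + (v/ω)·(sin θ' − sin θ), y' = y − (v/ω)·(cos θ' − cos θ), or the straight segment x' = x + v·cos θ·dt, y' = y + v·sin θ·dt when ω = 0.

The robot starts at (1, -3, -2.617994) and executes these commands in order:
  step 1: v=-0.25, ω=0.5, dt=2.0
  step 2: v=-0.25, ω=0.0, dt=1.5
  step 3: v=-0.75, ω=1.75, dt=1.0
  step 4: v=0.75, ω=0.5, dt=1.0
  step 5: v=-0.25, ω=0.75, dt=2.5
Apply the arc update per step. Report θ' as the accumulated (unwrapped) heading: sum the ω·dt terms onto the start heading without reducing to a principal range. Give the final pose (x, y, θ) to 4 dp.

step 1: θ'=-1.6180 (R=-0.5000) → pose (1.2494, -2.5906, -1.6180)
step 2: θ'=-1.6180 (straight) → pose (1.2671, -2.2160, -1.6180)
step 3: θ'=0.1320 (R=-0.4286) → pose (0.7826, -1.7709, 0.1320)
step 4: θ'=0.6320 (R=1.5000) → pose (1.4713, -1.4942, 0.6320)
step 5: θ'=2.5070 (R=-0.3333) → pose (1.4707, -2.0316, 2.5070)

(1.4707, -2.0316, 2.5070)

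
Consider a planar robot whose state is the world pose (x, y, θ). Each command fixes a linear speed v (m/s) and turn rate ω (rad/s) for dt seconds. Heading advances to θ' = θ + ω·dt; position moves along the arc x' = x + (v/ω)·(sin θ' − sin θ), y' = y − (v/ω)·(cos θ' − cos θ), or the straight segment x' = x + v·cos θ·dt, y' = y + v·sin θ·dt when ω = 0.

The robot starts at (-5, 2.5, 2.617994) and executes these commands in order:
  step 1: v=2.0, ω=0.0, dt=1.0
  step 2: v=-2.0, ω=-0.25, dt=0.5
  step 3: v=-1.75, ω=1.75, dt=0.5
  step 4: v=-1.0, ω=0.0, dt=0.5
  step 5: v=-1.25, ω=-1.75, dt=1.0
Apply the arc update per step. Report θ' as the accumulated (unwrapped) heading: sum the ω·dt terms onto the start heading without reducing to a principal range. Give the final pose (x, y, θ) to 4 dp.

step 1: θ'=2.6180 (straight) → pose (-6.7321, 3.5000, 2.6180)
step 2: θ'=2.4930 (R=8.0000) → pose (-5.8995, 2.9472, 2.4930)
step 3: θ'=3.3680 (R=-1.0000) → pose (-5.0709, 2.7697, 3.3680)
step 4: θ'=3.3680 (straight) → pose (-4.5837, 2.8819, 3.3680)
step 5: θ'=1.6180 (R=0.7143) → pose (-3.7099, 2.2196, 1.6180)

(-3.7099, 2.2196, 1.6180)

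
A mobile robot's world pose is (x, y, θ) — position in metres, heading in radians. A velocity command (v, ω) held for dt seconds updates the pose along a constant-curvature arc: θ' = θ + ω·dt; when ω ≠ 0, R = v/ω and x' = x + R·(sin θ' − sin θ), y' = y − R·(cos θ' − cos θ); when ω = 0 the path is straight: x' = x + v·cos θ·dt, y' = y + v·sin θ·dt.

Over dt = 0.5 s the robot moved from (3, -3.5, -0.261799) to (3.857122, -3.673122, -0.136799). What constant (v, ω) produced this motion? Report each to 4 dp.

v = 1.7500, ω = 0.2500

Δθ = -0.136799 − -0.261799 = 0.125000
ω = Δθ/dt = 0.125000/0.5 = 0.2500
R = Δx/(sin θ' − sin θ) = 7.0000
v = R·ω = 7.0000·0.2500 = 1.7500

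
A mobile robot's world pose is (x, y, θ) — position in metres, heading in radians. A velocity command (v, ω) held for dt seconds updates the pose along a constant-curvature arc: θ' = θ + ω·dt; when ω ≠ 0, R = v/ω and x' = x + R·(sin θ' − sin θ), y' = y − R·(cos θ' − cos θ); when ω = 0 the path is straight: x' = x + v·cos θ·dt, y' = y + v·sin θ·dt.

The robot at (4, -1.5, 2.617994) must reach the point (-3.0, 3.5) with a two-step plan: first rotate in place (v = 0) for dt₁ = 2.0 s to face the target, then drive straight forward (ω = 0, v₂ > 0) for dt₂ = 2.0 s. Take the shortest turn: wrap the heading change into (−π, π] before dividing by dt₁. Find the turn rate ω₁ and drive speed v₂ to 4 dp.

heading to target = atan2(3.5−-1.5, -3−4) = 2.5213
Δθ = wrap(2.5213 − 2.6180) = -0.0967; ω₁ = Δθ/dt₁ = -0.0483
distance = √((-3−4)² + (3.5−-1.5)²) = 8.6023; v₂ = distance/dt₂ = 4.3012

ω₁ = -0.0483, v₂ = 4.3012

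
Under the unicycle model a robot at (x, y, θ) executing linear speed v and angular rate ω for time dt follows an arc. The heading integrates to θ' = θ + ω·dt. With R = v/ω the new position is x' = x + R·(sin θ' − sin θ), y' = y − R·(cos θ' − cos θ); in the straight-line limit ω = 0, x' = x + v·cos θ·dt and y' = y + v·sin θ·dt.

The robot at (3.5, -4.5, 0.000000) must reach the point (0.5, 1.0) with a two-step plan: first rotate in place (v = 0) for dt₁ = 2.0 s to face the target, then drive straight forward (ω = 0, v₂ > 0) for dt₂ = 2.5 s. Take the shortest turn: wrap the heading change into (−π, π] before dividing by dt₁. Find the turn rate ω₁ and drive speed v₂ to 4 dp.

heading to target = atan2(1−-4.5, 0.5−3.5) = 2.0701
Δθ = wrap(2.0701 − 0.0000) = 2.0701; ω₁ = Δθ/dt₁ = 1.0351
distance = √((0.5−3.5)² + (1−-4.5)²) = 6.2650; v₂ = distance/dt₂ = 2.5060

ω₁ = 1.0351, v₂ = 2.5060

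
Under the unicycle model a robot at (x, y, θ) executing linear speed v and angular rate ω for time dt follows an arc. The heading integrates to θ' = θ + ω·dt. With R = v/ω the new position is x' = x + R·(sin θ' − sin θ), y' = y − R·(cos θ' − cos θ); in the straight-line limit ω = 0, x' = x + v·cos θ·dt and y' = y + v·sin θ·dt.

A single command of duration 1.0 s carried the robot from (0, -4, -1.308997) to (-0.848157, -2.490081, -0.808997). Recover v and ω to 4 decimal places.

v = -1.7500, ω = 0.5000

Δθ = -0.808997 − -1.308997 = 0.500000
ω = Δθ/dt = 0.500000/1.0 = 0.5000
R = −Δy/(cos θ' − cos θ) = -3.5000
v = R·ω = -3.5000·0.5000 = -1.7500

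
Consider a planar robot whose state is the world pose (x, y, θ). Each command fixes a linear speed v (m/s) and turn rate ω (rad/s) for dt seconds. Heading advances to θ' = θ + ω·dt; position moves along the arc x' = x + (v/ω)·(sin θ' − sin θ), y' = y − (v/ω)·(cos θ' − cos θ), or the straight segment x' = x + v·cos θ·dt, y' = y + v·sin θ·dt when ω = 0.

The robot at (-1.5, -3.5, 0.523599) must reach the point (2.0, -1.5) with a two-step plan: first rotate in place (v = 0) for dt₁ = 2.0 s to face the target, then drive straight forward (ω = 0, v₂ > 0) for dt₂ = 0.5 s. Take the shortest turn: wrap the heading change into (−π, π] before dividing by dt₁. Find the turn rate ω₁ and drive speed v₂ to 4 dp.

heading to target = atan2(-1.5−-3.5, 2−-1.5) = 0.5191
Δθ = wrap(0.5191 − 0.5236) = -0.0045; ω₁ = Δθ/dt₁ = -0.0022
distance = √((2−-1.5)² + (-1.5−-3.5)²) = 4.0311; v₂ = distance/dt₂ = 8.0623

ω₁ = -0.0022, v₂ = 8.0623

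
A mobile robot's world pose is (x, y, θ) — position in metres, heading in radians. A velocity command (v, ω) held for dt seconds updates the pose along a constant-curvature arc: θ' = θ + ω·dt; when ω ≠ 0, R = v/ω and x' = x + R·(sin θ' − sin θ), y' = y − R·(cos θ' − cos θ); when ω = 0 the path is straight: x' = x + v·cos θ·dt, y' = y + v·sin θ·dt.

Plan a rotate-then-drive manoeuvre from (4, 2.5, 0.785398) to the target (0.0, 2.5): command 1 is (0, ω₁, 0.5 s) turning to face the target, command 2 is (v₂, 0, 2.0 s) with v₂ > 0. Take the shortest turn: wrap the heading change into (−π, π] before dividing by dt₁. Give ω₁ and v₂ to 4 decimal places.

heading to target = atan2(2.5−2.5, 0−4) = 3.1416
Δθ = wrap(3.1416 − 0.7854) = 2.3562; ω₁ = Δθ/dt₁ = 4.7124
distance = √((0−4)² + (2.5−2.5)²) = 4.0000; v₂ = distance/dt₂ = 2.0000

ω₁ = 4.7124, v₂ = 2.0000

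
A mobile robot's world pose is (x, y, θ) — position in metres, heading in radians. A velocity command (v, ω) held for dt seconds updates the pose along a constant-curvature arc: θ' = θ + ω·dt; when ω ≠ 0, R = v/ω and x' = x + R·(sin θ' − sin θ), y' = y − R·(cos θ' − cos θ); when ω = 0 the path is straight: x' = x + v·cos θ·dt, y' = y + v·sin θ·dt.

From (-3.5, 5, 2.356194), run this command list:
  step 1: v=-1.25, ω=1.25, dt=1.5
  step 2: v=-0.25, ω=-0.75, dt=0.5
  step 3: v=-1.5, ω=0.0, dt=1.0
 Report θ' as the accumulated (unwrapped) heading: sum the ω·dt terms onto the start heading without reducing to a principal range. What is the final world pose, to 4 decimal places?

(-0.6964, 6.3247, 3.8562)

step 1: θ'=4.2312 (R=-1.0000) → pose (-1.9065, 5.2443, 4.2312)
step 2: θ'=3.8562 (R=0.3333) → pose (-1.8294, 5.3418, 3.8562)
step 3: θ'=3.8562 (straight) → pose (-0.6964, 6.3247, 3.8562)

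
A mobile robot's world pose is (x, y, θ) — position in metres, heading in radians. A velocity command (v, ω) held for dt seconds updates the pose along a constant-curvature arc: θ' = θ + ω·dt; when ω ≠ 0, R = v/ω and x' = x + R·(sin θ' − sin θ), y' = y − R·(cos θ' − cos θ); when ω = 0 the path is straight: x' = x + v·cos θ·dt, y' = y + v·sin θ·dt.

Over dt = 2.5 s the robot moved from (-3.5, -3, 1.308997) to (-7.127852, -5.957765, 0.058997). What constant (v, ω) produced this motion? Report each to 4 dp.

v = -2.0000, ω = -0.5000

Δθ = 0.058997 − 1.308997 = -1.250000
ω = Δθ/dt = -1.250000/2.5 = -0.5000
R = Δx/(sin θ' − sin θ) = 4.0000
v = R·ω = 4.0000·-0.5000 = -2.0000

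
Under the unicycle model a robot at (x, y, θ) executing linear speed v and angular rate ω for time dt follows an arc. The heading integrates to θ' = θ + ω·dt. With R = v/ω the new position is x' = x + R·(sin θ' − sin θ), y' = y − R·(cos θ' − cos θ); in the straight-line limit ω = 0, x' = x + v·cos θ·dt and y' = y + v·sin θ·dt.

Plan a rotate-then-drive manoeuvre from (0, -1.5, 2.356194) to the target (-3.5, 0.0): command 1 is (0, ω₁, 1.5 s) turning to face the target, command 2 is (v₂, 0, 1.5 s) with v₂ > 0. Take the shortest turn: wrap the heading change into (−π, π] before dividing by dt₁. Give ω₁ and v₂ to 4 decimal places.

heading to target = atan2(0−-1.5, -3.5−0) = 2.7367
Δθ = wrap(2.7367 − 2.3562) = 0.3805; ω₁ = Δθ/dt₁ = 0.2537
distance = √((-3.5−0)² + (0−-1.5)²) = 3.8079; v₂ = distance/dt₂ = 2.5386

ω₁ = 0.2537, v₂ = 2.5386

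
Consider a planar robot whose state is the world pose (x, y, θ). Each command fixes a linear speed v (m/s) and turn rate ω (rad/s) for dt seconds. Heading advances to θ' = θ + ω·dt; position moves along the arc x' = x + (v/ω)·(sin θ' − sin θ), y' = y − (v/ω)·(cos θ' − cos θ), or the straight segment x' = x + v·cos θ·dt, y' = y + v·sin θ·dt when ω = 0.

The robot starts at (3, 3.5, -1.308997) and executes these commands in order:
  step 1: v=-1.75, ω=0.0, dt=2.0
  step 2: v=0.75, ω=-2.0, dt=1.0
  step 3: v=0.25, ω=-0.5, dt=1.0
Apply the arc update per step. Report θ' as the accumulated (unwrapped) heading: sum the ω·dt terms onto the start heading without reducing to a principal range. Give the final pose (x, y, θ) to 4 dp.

(1.4433, 6.5142, -3.8090)

step 1: θ'=-1.3090 (straight) → pose (2.0941, 6.8807, -1.3090)
step 2: θ'=-3.3090 (R=-0.3750) → pose (1.6694, 6.4139, -3.3090)
step 3: θ'=-3.8090 (R=-0.5000) → pose (1.4433, 6.5142, -3.8090)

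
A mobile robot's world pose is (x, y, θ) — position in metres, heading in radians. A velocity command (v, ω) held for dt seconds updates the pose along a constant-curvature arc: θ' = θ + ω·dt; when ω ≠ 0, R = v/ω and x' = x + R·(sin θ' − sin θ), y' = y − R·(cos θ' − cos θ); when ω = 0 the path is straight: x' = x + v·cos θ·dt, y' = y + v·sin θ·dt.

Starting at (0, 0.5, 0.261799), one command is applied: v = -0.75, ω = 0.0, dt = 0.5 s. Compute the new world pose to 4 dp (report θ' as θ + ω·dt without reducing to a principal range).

(-0.3622, 0.4029, 0.2618)

θ' = 0.2618 + 0.0·0.5 = 0.2618
ω = 0 → straight: x' = 0 + -0.75·cos(0.2618)·0.5 = -0.3622
y' = 0.5 + -0.75·sin(0.2618)·0.5 = 0.4029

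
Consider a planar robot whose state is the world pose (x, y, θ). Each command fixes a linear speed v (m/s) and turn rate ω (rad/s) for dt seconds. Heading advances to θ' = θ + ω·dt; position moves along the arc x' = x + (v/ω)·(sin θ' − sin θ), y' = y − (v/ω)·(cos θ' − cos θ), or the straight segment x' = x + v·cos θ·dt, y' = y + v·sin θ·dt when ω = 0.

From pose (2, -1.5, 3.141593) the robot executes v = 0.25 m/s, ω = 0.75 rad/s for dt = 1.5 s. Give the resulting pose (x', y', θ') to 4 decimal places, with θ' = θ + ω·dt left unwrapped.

(1.6992, -1.6896, 4.2666)

θ' = 3.1416 + 0.75·1.5 = 4.2666
R = v/ω = 0.25/0.75 = 0.3333
x' = 2 + 0.3333·(sin 4.2666 − sin 3.1416) = 1.6992
y' = -1.5 − 0.3333·(cos 4.2666 − cos 3.1416) = -1.6896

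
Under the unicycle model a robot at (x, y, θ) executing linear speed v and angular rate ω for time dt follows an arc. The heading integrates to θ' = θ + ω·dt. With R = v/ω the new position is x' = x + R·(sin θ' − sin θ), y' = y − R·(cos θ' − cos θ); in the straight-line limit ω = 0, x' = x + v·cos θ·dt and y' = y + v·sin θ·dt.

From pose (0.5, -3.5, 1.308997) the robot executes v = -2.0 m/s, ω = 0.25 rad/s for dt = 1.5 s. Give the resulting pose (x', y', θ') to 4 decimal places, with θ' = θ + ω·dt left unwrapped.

(0.2786, -6.4742, 1.6840)

θ' = 1.3090 + 0.25·1.5 = 1.6840
R = v/ω = -2.0/0.25 = -8.0000
x' = 0.5 + -8.0000·(sin 1.6840 − sin 1.3090) = 0.2786
y' = -3.5 − -8.0000·(cos 1.6840 − cos 1.3090) = -6.4742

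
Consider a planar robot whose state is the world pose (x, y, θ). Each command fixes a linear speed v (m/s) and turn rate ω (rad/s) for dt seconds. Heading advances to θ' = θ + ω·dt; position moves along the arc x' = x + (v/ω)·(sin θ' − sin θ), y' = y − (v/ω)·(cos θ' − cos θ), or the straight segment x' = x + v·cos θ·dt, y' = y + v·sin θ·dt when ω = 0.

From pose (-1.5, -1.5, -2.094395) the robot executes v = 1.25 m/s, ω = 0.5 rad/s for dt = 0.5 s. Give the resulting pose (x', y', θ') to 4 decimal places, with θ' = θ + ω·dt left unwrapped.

θ' = -2.0944 + 0.5·0.5 = -1.8444
R = v/ω = 1.25/0.5 = 2.5000
x' = -1.5 + 2.5000·(sin -1.8444 − sin -2.0944) = -1.7419
y' = -1.5 − 2.5000·(cos -1.8444 − cos -2.0944) = -2.0745

(-1.7419, -2.0745, -1.8444)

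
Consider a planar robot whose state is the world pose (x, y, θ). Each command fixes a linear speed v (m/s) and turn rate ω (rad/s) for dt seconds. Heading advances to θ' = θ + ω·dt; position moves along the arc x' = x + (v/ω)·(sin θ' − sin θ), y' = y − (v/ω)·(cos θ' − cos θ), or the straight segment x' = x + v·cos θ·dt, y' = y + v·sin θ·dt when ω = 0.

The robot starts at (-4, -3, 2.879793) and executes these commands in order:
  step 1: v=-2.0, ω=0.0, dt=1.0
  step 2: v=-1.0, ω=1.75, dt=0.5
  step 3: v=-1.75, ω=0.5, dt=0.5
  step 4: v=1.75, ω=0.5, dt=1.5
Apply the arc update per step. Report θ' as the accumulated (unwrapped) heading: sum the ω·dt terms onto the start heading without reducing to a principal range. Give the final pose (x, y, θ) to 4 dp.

(-1.7830, -5.2691, 4.7548)

step 1: θ'=2.8798 (straight) → pose (-2.0681, -3.5176, 2.8798)
step 2: θ'=3.7548 (R=-0.5714) → pose (-1.5914, -3.4330, 3.7548)
step 3: θ'=4.0048 (R=-3.5000) → pose (-0.9459, -2.8457, 4.0048)
step 4: θ'=4.7548 (R=3.5000) → pose (-1.7830, -5.2691, 4.7548)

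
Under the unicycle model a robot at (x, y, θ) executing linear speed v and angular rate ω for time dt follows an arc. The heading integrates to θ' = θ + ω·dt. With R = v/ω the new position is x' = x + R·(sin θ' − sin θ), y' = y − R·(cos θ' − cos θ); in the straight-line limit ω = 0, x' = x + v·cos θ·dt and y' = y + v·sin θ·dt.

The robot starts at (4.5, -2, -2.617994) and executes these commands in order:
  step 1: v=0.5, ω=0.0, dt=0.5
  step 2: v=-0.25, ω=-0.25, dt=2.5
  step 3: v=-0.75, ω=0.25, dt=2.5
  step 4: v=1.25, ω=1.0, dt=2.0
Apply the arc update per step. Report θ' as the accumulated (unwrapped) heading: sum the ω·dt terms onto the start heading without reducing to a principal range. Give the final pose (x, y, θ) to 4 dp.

(6.5892, -3.7110, -0.6180)

step 1: θ'=-2.6180 (straight) → pose (4.2835, -2.1250, -2.6180)
step 2: θ'=-3.2430 (R=1.0000) → pose (4.8847, -1.9962, -3.2430)
step 3: θ'=-2.6180 (R=-3.0000) → pose (6.6884, -1.6096, -2.6180)
step 4: θ'=-0.6180 (R=1.2500) → pose (6.5892, -3.7110, -0.6180)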